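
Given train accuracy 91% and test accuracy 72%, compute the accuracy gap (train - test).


Gap = train_accuracy - test_accuracy
= 91 - 72
= 19%
This gap suggests the model is overfitting.

19


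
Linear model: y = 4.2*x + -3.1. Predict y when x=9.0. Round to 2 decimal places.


y = 4.2 * 9.0 + (-3.1)
= 37.8 + (-3.1)
= 34.70

34.70


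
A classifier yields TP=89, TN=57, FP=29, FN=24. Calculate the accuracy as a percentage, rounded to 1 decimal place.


Accuracy = (TP + TN) / (TP + TN + FP + FN) * 100
= (89 + 57) / (89 + 57 + 29 + 24)
= 146 / 199
= 0.7337
= 73.4%

73.4


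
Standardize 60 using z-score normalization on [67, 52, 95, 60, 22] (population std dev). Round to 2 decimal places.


Mean = (67 + 52 + 95 + 60 + 22) / 5 = 59.2
Variance = sum((x_i - mean)^2) / n = 555.76
Std = sqrt(555.76) = 23.5746
Z = (x - mean) / std
= (60 - 59.2) / 23.5746
= 0.8 / 23.5746
= 0.03

0.03


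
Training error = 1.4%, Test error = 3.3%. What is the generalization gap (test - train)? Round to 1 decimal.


Generalization gap = test_error - train_error
= 3.3 - 1.4
= 1.9%
A small gap suggests good generalization.

1.9


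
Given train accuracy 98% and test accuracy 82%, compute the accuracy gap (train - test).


Gap = train_accuracy - test_accuracy
= 98 - 82
= 16%
This gap suggests the model is overfitting.

16


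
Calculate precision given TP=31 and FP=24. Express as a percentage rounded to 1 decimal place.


Precision = TP / (TP + FP) * 100
= 31 / (31 + 24)
= 31 / 55
= 0.5636
= 56.4%

56.4


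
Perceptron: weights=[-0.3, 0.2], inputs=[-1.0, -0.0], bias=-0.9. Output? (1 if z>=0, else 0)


z = w . x + b
= -0.3*-1.0 + 0.2*-0.0 + -0.9
= 0.3 + -0.0 + -0.9
= 0.3 + -0.9
= -0.6
Since z = -0.6 < 0, output = 0

0


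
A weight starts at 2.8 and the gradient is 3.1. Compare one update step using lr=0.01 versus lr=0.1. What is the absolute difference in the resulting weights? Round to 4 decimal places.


With lr=0.01: w_new = 2.8 - 0.01 * 3.1 = 2.769
With lr=0.1: w_new = 2.8 - 0.1 * 3.1 = 2.49
Absolute difference = |2.769 - 2.49|
= 0.2790

0.2790


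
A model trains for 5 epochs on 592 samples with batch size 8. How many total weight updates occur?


Iterations per epoch = 592 / 8 = 74
Total updates = iterations_per_epoch * epochs
= 74 * 5
= 370

370


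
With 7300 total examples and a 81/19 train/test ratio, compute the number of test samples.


Train samples = 7300 * 81% = 5913
Test samples = 7300 - 5913
= 1387

1387


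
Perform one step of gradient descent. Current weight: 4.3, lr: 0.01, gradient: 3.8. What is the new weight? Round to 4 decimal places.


w_new = w_old - lr * gradient
= 4.3 - 0.01 * 3.8
= 4.3 - (0.038)
= 4.2620

4.2620


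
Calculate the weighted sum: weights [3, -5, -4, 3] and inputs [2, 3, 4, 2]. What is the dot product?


Element-wise products:
3 * 2 = 6
-5 * 3 = -15
-4 * 4 = -16
3 * 2 = 6
Sum = 6 + -15 + -16 + 6
= -19

-19


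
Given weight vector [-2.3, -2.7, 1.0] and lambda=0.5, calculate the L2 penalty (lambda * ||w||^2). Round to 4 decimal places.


Squaring each weight:
(-2.3)^2 = 5.29
(-2.7)^2 = 7.29
1.0^2 = 1.0
Sum of squares = 13.58
Penalty = 0.5 * 13.58 = 6.7900

6.7900


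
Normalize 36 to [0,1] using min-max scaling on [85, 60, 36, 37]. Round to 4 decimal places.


Min = 36, Max = 85
Range = 85 - 36 = 49
Scaled = (x - min) / (max - min)
= (36 - 36) / 49
= 0 / 49
= 0.0000

0.0000


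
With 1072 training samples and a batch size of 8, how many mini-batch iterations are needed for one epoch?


Iterations per epoch = dataset_size / batch_size
= 1072 / 8
= 134

134


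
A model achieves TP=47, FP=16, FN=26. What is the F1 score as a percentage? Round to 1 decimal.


Precision = TP / (TP + FP) = 47 / 63 = 0.746
Recall = TP / (TP + FN) = 47 / 73 = 0.6438
F1 = 2 * P * R / (P + R)
= 2 * 0.746 * 0.6438 / (0.746 + 0.6438)
= 0.9606 / 1.3899
= 0.6912
As percentage: 69.1%

69.1


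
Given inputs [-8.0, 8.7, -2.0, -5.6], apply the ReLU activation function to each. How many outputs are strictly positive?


ReLU(x) = max(0, x) for each element:
ReLU(-8.0) = 0
ReLU(8.7) = 8.7
ReLU(-2.0) = 0
ReLU(-5.6) = 0
Active neurons (>0): 1

1


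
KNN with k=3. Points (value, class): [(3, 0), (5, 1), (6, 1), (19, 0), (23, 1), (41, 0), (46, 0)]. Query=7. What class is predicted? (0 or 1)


Distances from query 7:
Point 6 (class 1): distance = 1
Point 5 (class 1): distance = 2
Point 3 (class 0): distance = 4
K=3 nearest neighbors: classes = [1, 1, 0]
Votes for class 1: 2 / 3
Majority vote => class 1

1


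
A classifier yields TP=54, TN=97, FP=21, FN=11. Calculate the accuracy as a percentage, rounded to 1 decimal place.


Accuracy = (TP + TN) / (TP + TN + FP + FN) * 100
= (54 + 97) / (54 + 97 + 21 + 11)
= 151 / 183
= 0.8251
= 82.5%

82.5


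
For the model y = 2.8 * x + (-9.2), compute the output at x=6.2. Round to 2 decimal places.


y = 2.8 * 6.2 + (-9.2)
= 17.36 + (-9.2)
= 8.16

8.16


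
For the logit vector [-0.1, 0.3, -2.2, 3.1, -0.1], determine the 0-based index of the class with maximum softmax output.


Softmax is a monotonic transformation, so it preserves the argmax.
We need to find the index of the maximum logit.
Index 0: -0.1
Index 1: 0.3
Index 2: -2.2
Index 3: 3.1
Index 4: -0.1
Maximum logit = 3.1 at index 3

3


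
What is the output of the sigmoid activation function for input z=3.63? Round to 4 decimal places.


sigmoid(z) = 1 / (1 + exp(-z))
exp(-(3.63)) = exp(-3.63) = 0.0265
1 + 0.0265 = 1.0265
1 / 1.0265 = 0.9742

0.9742


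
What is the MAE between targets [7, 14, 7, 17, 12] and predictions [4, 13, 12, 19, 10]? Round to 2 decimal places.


Absolute errors: [3, 1, 5, 2, 2]
Sum of absolute errors = 13
MAE = 13 / 5 = 2.60

2.60


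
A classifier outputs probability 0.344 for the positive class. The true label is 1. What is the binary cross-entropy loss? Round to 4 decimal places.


For y=1: Loss = -log(p)
= -log(0.344)
= -(-1.0671)
= 1.0671

1.0671


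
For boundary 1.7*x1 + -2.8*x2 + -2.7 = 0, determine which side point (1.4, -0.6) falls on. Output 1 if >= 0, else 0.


Compute 1.7 * 1.4 + -2.8 * -0.6 + -2.7
= 2.38 + 1.68 + -2.7
= 1.36
Since 1.36 >= 0, the point is on the positive side.

1


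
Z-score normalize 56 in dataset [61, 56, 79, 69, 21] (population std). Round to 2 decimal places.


Mean = (61 + 56 + 79 + 69 + 21) / 5 = 57.2
Variance = sum((x_i - mean)^2) / n = 388.16
Std = sqrt(388.16) = 19.7018
Z = (x - mean) / std
= (56 - 57.2) / 19.7018
= -1.2 / 19.7018
= -0.06

-0.06


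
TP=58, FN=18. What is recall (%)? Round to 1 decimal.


Recall = TP / (TP + FN) * 100
= 58 / (58 + 18)
= 58 / 76
= 0.7632
= 76.3%

76.3


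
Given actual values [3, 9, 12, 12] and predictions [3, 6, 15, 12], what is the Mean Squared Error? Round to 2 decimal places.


Differences: [0, 3, -3, 0]
Squared errors: [0, 9, 9, 0]
Sum of squared errors = 18
MSE = 18 / 4 = 4.50

4.50


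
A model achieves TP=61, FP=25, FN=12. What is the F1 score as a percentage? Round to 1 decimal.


Precision = TP / (TP + FP) = 61 / 86 = 0.7093
Recall = TP / (TP + FN) = 61 / 73 = 0.8356
F1 = 2 * P * R / (P + R)
= 2 * 0.7093 * 0.8356 / (0.7093 + 0.8356)
= 1.1854 / 1.5449
= 0.7673
As percentage: 76.7%

76.7


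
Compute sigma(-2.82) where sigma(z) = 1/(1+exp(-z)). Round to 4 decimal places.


sigmoid(z) = 1 / (1 + exp(-z))
exp(-(-2.82)) = exp(2.82) = 16.7769
1 + 16.7769 = 17.7769
1 / 17.7769 = 0.0563

0.0563


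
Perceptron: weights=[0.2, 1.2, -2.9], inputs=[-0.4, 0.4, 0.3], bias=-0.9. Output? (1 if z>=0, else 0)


z = w . x + b
= 0.2*-0.4 + 1.2*0.4 + -2.9*0.3 + -0.9
= -0.08 + 0.48 + -0.87 + -0.9
= -0.47 + -0.9
= -1.37
Since z = -1.37 < 0, output = 0

0


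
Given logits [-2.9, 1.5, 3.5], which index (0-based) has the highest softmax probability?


Softmax is a monotonic transformation, so it preserves the argmax.
We need to find the index of the maximum logit.
Index 0: -2.9
Index 1: 1.5
Index 2: 3.5
Maximum logit = 3.5 at index 2

2


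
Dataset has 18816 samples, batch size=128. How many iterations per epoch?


Iterations per epoch = dataset_size / batch_size
= 18816 / 128
= 147

147


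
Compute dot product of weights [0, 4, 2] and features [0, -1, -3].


Element-wise products:
0 * 0 = 0
4 * -1 = -4
2 * -3 = -6
Sum = 0 + -4 + -6
= -10

-10


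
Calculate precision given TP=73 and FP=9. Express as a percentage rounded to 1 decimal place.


Precision = TP / (TP + FP) * 100
= 73 / (73 + 9)
= 73 / 82
= 0.8902
= 89.0%

89.0


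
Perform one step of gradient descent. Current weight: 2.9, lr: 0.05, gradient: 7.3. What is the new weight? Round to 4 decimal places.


w_new = w_old - lr * gradient
= 2.9 - 0.05 * 7.3
= 2.9 - (0.365)
= 2.5350

2.5350


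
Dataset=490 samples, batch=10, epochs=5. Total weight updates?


Iterations per epoch = 490 / 10 = 49
Total updates = iterations_per_epoch * epochs
= 49 * 5
= 245

245


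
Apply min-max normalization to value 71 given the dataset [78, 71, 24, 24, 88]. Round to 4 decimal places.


Min = 24, Max = 88
Range = 88 - 24 = 64
Scaled = (x - min) / (max - min)
= (71 - 24) / 64
= 47 / 64
= 0.7344

0.7344


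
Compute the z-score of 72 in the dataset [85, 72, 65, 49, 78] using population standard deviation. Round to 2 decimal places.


Mean = (85 + 72 + 65 + 49 + 78) / 5 = 69.8
Variance = sum((x_i - mean)^2) / n = 151.76
Std = sqrt(151.76) = 12.3191
Z = (x - mean) / std
= (72 - 69.8) / 12.3191
= 2.2 / 12.3191
= 0.18

0.18


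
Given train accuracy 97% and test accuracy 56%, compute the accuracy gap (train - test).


Gap = train_accuracy - test_accuracy
= 97 - 56
= 41%
This large gap strongly indicates overfitting.

41


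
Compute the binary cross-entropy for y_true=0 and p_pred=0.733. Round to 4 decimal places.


For y=0: Loss = -log(1-p)
= -log(1 - 0.733)
= -log(0.267)
= -(-1.3205)
= 1.3205

1.3205


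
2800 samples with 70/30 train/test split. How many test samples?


Train samples = 2800 * 70% = 1960
Test samples = 2800 - 1960
= 840

840


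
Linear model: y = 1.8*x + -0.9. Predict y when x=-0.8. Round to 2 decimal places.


y = 1.8 * -0.8 + (-0.9)
= -1.44 + (-0.9)
= -2.34

-2.34


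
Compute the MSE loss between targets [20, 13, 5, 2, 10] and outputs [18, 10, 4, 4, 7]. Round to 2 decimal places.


Differences: [2, 3, 1, -2, 3]
Squared errors: [4, 9, 1, 4, 9]
Sum of squared errors = 27
MSE = 27 / 5 = 5.40

5.40


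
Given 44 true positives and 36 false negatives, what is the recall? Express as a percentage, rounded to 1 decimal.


Recall = TP / (TP + FN) * 100
= 44 / (44 + 36)
= 44 / 80
= 0.55
= 55.0%

55.0


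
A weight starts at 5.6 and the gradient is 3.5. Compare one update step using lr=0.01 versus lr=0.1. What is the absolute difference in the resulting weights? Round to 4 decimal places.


With lr=0.01: w_new = 5.6 - 0.01 * 3.5 = 5.565
With lr=0.1: w_new = 5.6 - 0.1 * 3.5 = 5.25
Absolute difference = |5.565 - 5.25|
= 0.3150

0.3150


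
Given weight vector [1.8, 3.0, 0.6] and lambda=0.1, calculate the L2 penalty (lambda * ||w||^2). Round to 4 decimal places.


Squaring each weight:
1.8^2 = 3.24
3.0^2 = 9.0
0.6^2 = 0.36
Sum of squares = 12.6
Penalty = 0.1 * 12.6 = 1.2600

1.2600


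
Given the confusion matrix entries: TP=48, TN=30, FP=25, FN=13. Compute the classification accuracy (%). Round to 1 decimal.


Accuracy = (TP + TN) / (TP + TN + FP + FN) * 100
= (48 + 30) / (48 + 30 + 25 + 13)
= 78 / 116
= 0.6724
= 67.2%

67.2


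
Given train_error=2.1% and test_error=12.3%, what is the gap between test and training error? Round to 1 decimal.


Generalization gap = test_error - train_error
= 12.3 - 2.1
= 10.2%
A large gap suggests overfitting.

10.2


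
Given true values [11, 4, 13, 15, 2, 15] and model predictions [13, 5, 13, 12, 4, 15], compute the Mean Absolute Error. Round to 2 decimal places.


Absolute errors: [2, 1, 0, 3, 2, 0]
Sum of absolute errors = 8
MAE = 8 / 6 = 1.33

1.33


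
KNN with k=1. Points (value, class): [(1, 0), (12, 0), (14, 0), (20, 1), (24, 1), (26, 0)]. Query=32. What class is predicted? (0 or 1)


Distances from query 32:
Point 26 (class 0): distance = 6
K=1 nearest neighbors: classes = [0]
Votes for class 1: 0 / 1
Majority vote => class 0

0


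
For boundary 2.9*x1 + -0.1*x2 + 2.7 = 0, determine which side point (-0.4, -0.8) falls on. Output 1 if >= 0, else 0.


Compute 2.9 * -0.4 + -0.1 * -0.8 + 2.7
= -1.16 + 0.08 + 2.7
= 1.62
Since 1.62 >= 0, the point is on the positive side.

1


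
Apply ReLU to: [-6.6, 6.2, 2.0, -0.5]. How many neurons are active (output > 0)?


ReLU(x) = max(0, x) for each element:
ReLU(-6.6) = 0
ReLU(6.2) = 6.2
ReLU(2.0) = 2.0
ReLU(-0.5) = 0
Active neurons (>0): 2

2


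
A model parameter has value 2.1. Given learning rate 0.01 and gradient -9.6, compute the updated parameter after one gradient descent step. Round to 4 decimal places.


w_new = w_old - lr * gradient
= 2.1 - 0.01 * -9.6
= 2.1 - (-0.096)
= 2.1960

2.1960


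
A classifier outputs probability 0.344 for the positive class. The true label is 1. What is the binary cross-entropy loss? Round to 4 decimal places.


For y=1: Loss = -log(p)
= -log(0.344)
= -(-1.0671)
= 1.0671

1.0671


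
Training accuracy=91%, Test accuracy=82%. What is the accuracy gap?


Gap = train_accuracy - test_accuracy
= 91 - 82
= 9%
This moderate gap may indicate mild overfitting.

9


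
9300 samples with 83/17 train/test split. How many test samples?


Train samples = 9300 * 83% = 7719
Test samples = 9300 - 7719
= 1581

1581


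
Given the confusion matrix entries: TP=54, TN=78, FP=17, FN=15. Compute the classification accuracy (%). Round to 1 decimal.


Accuracy = (TP + TN) / (TP + TN + FP + FN) * 100
= (54 + 78) / (54 + 78 + 17 + 15)
= 132 / 164
= 0.8049
= 80.5%

80.5


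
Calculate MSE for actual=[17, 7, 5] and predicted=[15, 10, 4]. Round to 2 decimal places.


Differences: [2, -3, 1]
Squared errors: [4, 9, 1]
Sum of squared errors = 14
MSE = 14 / 3 = 4.67

4.67


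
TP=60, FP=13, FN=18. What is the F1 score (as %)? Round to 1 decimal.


Precision = TP / (TP + FP) = 60 / 73 = 0.8219
Recall = TP / (TP + FN) = 60 / 78 = 0.7692
F1 = 2 * P * R / (P + R)
= 2 * 0.8219 * 0.7692 / (0.8219 + 0.7692)
= 1.2645 / 1.5911
= 0.7947
As percentage: 79.5%

79.5


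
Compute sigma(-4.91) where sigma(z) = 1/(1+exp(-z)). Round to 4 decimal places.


sigmoid(z) = 1 / (1 + exp(-z))
exp(-(-4.91)) = exp(4.91) = 135.6394
1 + 135.6394 = 136.6394
1 / 136.6394 = 0.0073

0.0073


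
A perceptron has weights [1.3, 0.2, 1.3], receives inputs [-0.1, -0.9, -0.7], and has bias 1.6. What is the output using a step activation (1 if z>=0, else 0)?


z = w . x + b
= 1.3*-0.1 + 0.2*-0.9 + 1.3*-0.7 + 1.6
= -0.13 + -0.18 + -0.91 + 1.6
= -1.22 + 1.6
= 0.38
Since z = 0.38 >= 0, output = 1

1


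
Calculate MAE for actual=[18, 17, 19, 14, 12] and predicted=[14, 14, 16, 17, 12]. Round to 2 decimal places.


Absolute errors: [4, 3, 3, 3, 0]
Sum of absolute errors = 13
MAE = 13 / 5 = 2.60

2.60


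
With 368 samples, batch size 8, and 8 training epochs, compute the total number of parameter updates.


Iterations per epoch = 368 / 8 = 46
Total updates = iterations_per_epoch * epochs
= 46 * 8
= 368

368


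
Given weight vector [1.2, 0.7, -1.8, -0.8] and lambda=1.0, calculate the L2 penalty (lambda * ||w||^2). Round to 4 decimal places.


Squaring each weight:
1.2^2 = 1.44
0.7^2 = 0.49
(-1.8)^2 = 3.24
(-0.8)^2 = 0.64
Sum of squares = 5.81
Penalty = 1.0 * 5.81 = 5.8100

5.8100


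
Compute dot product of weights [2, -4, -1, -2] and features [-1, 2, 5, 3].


Element-wise products:
2 * -1 = -2
-4 * 2 = -8
-1 * 5 = -5
-2 * 3 = -6
Sum = -2 + -8 + -5 + -6
= -21

-21


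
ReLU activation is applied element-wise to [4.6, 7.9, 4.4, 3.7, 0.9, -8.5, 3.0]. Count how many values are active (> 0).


ReLU(x) = max(0, x) for each element:
ReLU(4.6) = 4.6
ReLU(7.9) = 7.9
ReLU(4.4) = 4.4
ReLU(3.7) = 3.7
ReLU(0.9) = 0.9
ReLU(-8.5) = 0
ReLU(3.0) = 3.0
Active neurons (>0): 6

6


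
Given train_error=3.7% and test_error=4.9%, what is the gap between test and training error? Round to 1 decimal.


Generalization gap = test_error - train_error
= 4.9 - 3.7
= 1.2%
A small gap suggests good generalization.

1.2


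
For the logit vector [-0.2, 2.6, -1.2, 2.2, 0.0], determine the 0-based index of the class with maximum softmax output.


Softmax is a monotonic transformation, so it preserves the argmax.
We need to find the index of the maximum logit.
Index 0: -0.2
Index 1: 2.6
Index 2: -1.2
Index 3: 2.2
Index 4: 0.0
Maximum logit = 2.6 at index 1

1


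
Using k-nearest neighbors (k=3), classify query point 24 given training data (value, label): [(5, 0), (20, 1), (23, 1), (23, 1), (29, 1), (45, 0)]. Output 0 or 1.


Distances from query 24:
Point 23 (class 1): distance = 1
Point 23 (class 1): distance = 1
Point 20 (class 1): distance = 4
K=3 nearest neighbors: classes = [1, 1, 1]
Votes for class 1: 3 / 3
Majority vote => class 1

1


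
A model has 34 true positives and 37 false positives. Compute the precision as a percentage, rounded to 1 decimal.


Precision = TP / (TP + FP) * 100
= 34 / (34 + 37)
= 34 / 71
= 0.4789
= 47.9%

47.9


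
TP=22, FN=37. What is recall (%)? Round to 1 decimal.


Recall = TP / (TP + FN) * 100
= 22 / (22 + 37)
= 22 / 59
= 0.3729
= 37.3%

37.3


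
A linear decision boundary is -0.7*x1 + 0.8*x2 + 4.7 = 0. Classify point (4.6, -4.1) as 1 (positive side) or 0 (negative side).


Compute -0.7 * 4.6 + 0.8 * -4.1 + 4.7
= -3.22 + -3.28 + 4.7
= -1.8
Since -1.8 < 0, the point is on the negative side.

0


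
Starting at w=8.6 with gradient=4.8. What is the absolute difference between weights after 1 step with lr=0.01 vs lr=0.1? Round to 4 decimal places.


With lr=0.01: w_new = 8.6 - 0.01 * 4.8 = 8.552
With lr=0.1: w_new = 8.6 - 0.1 * 4.8 = 8.12
Absolute difference = |8.552 - 8.12|
= 0.4320

0.4320


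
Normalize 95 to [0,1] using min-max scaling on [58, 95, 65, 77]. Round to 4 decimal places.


Min = 58, Max = 95
Range = 95 - 58 = 37
Scaled = (x - min) / (max - min)
= (95 - 58) / 37
= 37 / 37
= 1.0000

1.0000


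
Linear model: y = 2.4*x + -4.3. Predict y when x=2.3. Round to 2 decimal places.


y = 2.4 * 2.3 + (-4.3)
= 5.52 + (-4.3)
= 1.22

1.22


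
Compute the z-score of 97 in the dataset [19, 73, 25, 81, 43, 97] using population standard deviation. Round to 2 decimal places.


Mean = (19 + 73 + 25 + 81 + 43 + 97) / 6 = 56.3333
Variance = sum((x_i - mean)^2) / n = 848.8889
Std = sqrt(848.8889) = 29.1357
Z = (x - mean) / std
= (97 - 56.3333) / 29.1357
= 40.6667 / 29.1357
= 1.40

1.40


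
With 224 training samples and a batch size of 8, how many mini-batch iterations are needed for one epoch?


Iterations per epoch = dataset_size / batch_size
= 224 / 8
= 28

28


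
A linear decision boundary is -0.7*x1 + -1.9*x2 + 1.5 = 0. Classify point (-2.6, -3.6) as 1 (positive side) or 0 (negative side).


Compute -0.7 * -2.6 + -1.9 * -3.6 + 1.5
= 1.82 + 6.84 + 1.5
= 10.16
Since 10.16 >= 0, the point is on the positive side.

1


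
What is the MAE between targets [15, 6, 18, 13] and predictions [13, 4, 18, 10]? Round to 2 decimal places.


Absolute errors: [2, 2, 0, 3]
Sum of absolute errors = 7
MAE = 7 / 4 = 1.75

1.75


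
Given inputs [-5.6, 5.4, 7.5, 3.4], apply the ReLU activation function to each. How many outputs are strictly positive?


ReLU(x) = max(0, x) for each element:
ReLU(-5.6) = 0
ReLU(5.4) = 5.4
ReLU(7.5) = 7.5
ReLU(3.4) = 3.4
Active neurons (>0): 3

3


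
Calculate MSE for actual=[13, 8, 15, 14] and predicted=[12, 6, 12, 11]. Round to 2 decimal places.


Differences: [1, 2, 3, 3]
Squared errors: [1, 4, 9, 9]
Sum of squared errors = 23
MSE = 23 / 4 = 5.75

5.75


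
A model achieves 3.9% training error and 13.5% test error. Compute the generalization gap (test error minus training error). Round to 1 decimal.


Generalization gap = test_error - train_error
= 13.5 - 3.9
= 9.6%
A moderate gap.

9.6


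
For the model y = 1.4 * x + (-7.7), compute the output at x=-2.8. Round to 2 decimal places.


y = 1.4 * -2.8 + (-7.7)
= -3.92 + (-7.7)
= -11.62

-11.62


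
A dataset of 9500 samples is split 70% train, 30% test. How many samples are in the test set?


Train samples = 9500 * 70% = 6650
Test samples = 9500 - 6650
= 2850

2850


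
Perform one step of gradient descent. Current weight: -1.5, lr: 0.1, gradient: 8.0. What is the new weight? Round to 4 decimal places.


w_new = w_old - lr * gradient
= -1.5 - 0.1 * 8.0
= -1.5 - (0.8)
= -2.3000

-2.3000


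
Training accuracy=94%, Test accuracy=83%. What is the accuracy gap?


Gap = train_accuracy - test_accuracy
= 94 - 83
= 11%
This gap suggests the model is overfitting.

11


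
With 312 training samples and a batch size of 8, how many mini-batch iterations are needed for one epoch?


Iterations per epoch = dataset_size / batch_size
= 312 / 8
= 39

39


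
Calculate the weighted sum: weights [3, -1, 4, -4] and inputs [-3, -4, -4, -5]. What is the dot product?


Element-wise products:
3 * -3 = -9
-1 * -4 = 4
4 * -4 = -16
-4 * -5 = 20
Sum = -9 + 4 + -16 + 20
= -1

-1


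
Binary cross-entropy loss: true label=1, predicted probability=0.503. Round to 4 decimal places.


For y=1: Loss = -log(p)
= -log(0.503)
= -(-0.6872)
= 0.6872

0.6872


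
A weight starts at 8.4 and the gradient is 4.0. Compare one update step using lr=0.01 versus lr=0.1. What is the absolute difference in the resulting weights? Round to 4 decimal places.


With lr=0.01: w_new = 8.4 - 0.01 * 4.0 = 8.36
With lr=0.1: w_new = 8.4 - 0.1 * 4.0 = 8.0
Absolute difference = |8.36 - 8.0|
= 0.3600

0.3600


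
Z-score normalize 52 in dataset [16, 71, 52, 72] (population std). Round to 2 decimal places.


Mean = (16 + 71 + 52 + 72) / 4 = 52.75
Variance = sum((x_i - mean)^2) / n = 513.6875
Std = sqrt(513.6875) = 22.6647
Z = (x - mean) / std
= (52 - 52.75) / 22.6647
= -0.75 / 22.6647
= -0.03

-0.03


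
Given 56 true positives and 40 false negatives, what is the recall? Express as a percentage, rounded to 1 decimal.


Recall = TP / (TP + FN) * 100
= 56 / (56 + 40)
= 56 / 96
= 0.5833
= 58.3%

58.3


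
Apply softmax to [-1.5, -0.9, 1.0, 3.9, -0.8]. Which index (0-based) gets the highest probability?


Softmax is a monotonic transformation, so it preserves the argmax.
We need to find the index of the maximum logit.
Index 0: -1.5
Index 1: -0.9
Index 2: 1.0
Index 3: 3.9
Index 4: -0.8
Maximum logit = 3.9 at index 3

3


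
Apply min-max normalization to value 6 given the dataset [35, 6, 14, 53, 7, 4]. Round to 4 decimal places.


Min = 4, Max = 53
Range = 53 - 4 = 49
Scaled = (x - min) / (max - min)
= (6 - 4) / 49
= 2 / 49
= 0.0408

0.0408


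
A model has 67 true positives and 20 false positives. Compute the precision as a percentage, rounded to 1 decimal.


Precision = TP / (TP + FP) * 100
= 67 / (67 + 20)
= 67 / 87
= 0.7701
= 77.0%

77.0


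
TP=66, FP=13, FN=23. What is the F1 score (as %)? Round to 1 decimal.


Precision = TP / (TP + FP) = 66 / 79 = 0.8354
Recall = TP / (TP + FN) = 66 / 89 = 0.7416
F1 = 2 * P * R / (P + R)
= 2 * 0.8354 * 0.7416 / (0.8354 + 0.7416)
= 1.2391 / 1.577
= 0.7857
As percentage: 78.6%

78.6


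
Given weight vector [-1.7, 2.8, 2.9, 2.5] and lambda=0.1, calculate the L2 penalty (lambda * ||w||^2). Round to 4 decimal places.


Squaring each weight:
(-1.7)^2 = 2.89
2.8^2 = 7.84
2.9^2 = 8.41
2.5^2 = 6.25
Sum of squares = 25.39
Penalty = 0.1 * 25.39 = 2.5390

2.5390


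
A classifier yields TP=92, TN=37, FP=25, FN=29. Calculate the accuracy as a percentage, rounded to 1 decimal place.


Accuracy = (TP + TN) / (TP + TN + FP + FN) * 100
= (92 + 37) / (92 + 37 + 25 + 29)
= 129 / 183
= 0.7049
= 70.5%

70.5


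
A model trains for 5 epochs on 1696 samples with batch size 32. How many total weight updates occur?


Iterations per epoch = 1696 / 32 = 53
Total updates = iterations_per_epoch * epochs
= 53 * 5
= 265

265


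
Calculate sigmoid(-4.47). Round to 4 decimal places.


sigmoid(z) = 1 / (1 + exp(-z))
exp(-(-4.47)) = exp(4.47) = 87.3567
1 + 87.3567 = 88.3567
1 / 88.3567 = 0.0113

0.0113


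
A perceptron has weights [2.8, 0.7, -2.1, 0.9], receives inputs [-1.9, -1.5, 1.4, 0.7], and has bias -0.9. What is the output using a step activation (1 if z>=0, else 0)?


z = w . x + b
= 2.8*-1.9 + 0.7*-1.5 + -2.1*1.4 + 0.9*0.7 + -0.9
= -5.32 + -1.05 + -2.94 + 0.63 + -0.9
= -8.68 + -0.9
= -9.58
Since z = -9.58 < 0, output = 0

0


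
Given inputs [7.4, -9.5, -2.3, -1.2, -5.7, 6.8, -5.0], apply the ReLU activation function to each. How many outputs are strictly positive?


ReLU(x) = max(0, x) for each element:
ReLU(7.4) = 7.4
ReLU(-9.5) = 0
ReLU(-2.3) = 0
ReLU(-1.2) = 0
ReLU(-5.7) = 0
ReLU(6.8) = 6.8
ReLU(-5.0) = 0
Active neurons (>0): 2

2


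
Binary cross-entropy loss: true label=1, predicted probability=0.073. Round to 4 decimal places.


For y=1: Loss = -log(p)
= -log(0.073)
= -(-2.6173)
= 2.6173

2.6173


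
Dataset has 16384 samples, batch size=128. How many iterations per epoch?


Iterations per epoch = dataset_size / batch_size
= 16384 / 128
= 128

128


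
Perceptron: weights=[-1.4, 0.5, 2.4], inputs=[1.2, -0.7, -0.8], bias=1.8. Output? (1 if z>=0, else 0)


z = w . x + b
= -1.4*1.2 + 0.5*-0.7 + 2.4*-0.8 + 1.8
= -1.68 + -0.35 + -1.92 + 1.8
= -3.95 + 1.8
= -2.15
Since z = -2.15 < 0, output = 0

0


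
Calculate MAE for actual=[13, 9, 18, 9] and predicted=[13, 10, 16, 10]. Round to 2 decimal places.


Absolute errors: [0, 1, 2, 1]
Sum of absolute errors = 4
MAE = 4 / 4 = 1.00

1.00


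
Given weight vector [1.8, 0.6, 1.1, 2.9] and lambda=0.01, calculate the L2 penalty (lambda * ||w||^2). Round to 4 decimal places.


Squaring each weight:
1.8^2 = 3.24
0.6^2 = 0.36
1.1^2 = 1.21
2.9^2 = 8.41
Sum of squares = 13.22
Penalty = 0.01 * 13.22 = 0.1322

0.1322


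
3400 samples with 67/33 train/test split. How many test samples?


Train samples = 3400 * 67% = 2278
Test samples = 3400 - 2278
= 1122

1122


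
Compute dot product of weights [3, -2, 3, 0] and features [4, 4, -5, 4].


Element-wise products:
3 * 4 = 12
-2 * 4 = -8
3 * -5 = -15
0 * 4 = 0
Sum = 12 + -8 + -15 + 0
= -11

-11


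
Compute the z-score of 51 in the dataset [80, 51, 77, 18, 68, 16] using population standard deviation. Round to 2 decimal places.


Mean = (80 + 51 + 77 + 18 + 68 + 16) / 6 = 51.6667
Variance = sum((x_i - mean)^2) / n = 686.2222
Std = sqrt(686.2222) = 26.1958
Z = (x - mean) / std
= (51 - 51.6667) / 26.1958
= -0.6667 / 26.1958
= -0.03

-0.03


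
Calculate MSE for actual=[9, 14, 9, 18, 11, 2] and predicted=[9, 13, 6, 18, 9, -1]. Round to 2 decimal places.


Differences: [0, 1, 3, 0, 2, 3]
Squared errors: [0, 1, 9, 0, 4, 9]
Sum of squared errors = 23
MSE = 23 / 6 = 3.83

3.83


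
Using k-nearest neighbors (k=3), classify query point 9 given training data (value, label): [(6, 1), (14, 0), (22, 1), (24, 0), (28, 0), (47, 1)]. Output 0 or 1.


Distances from query 9:
Point 6 (class 1): distance = 3
Point 14 (class 0): distance = 5
Point 22 (class 1): distance = 13
K=3 nearest neighbors: classes = [1, 0, 1]
Votes for class 1: 2 / 3
Majority vote => class 1

1


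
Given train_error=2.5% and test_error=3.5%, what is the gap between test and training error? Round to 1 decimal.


Generalization gap = test_error - train_error
= 3.5 - 2.5
= 1.0%
A small gap suggests good generalization.

1.0


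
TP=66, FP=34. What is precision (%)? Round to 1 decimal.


Precision = TP / (TP + FP) * 100
= 66 / (66 + 34)
= 66 / 100
= 0.66
= 66.0%

66.0


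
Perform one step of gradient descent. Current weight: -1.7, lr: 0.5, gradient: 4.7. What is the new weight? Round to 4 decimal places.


w_new = w_old - lr * gradient
= -1.7 - 0.5 * 4.7
= -1.7 - (2.35)
= -4.0500

-4.0500


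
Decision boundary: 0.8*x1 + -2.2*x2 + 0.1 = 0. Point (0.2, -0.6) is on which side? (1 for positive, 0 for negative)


Compute 0.8 * 0.2 + -2.2 * -0.6 + 0.1
= 0.16 + 1.32 + 0.1
= 1.58
Since 1.58 >= 0, the point is on the positive side.

1


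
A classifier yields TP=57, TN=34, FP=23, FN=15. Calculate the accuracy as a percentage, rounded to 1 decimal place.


Accuracy = (TP + TN) / (TP + TN + FP + FN) * 100
= (57 + 34) / (57 + 34 + 23 + 15)
= 91 / 129
= 0.7054
= 70.5%

70.5


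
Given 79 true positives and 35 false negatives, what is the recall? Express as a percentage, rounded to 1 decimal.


Recall = TP / (TP + FN) * 100
= 79 / (79 + 35)
= 79 / 114
= 0.693
= 69.3%

69.3


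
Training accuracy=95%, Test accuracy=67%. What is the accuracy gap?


Gap = train_accuracy - test_accuracy
= 95 - 67
= 28%
This large gap strongly indicates overfitting.

28


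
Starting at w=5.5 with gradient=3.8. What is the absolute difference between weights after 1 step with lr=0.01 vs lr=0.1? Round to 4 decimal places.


With lr=0.01: w_new = 5.5 - 0.01 * 3.8 = 5.462
With lr=0.1: w_new = 5.5 - 0.1 * 3.8 = 5.12
Absolute difference = |5.462 - 5.12|
= 0.3420

0.3420


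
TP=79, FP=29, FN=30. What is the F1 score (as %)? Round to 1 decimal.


Precision = TP / (TP + FP) = 79 / 108 = 0.7315
Recall = TP / (TP + FN) = 79 / 109 = 0.7248
F1 = 2 * P * R / (P + R)
= 2 * 0.7315 * 0.7248 / (0.7315 + 0.7248)
= 1.0603 / 1.4563
= 0.7281
As percentage: 72.8%

72.8


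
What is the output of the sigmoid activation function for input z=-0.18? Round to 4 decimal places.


sigmoid(z) = 1 / (1 + exp(-z))
exp(-(-0.18)) = exp(0.18) = 1.1972
1 + 1.1972 = 2.1972
1 / 2.1972 = 0.4551

0.4551


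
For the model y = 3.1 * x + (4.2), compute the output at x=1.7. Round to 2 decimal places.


y = 3.1 * 1.7 + (4.2)
= 5.27 + (4.2)
= 9.47

9.47


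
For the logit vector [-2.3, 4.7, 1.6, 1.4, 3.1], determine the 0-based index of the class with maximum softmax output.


Softmax is a monotonic transformation, so it preserves the argmax.
We need to find the index of the maximum logit.
Index 0: -2.3
Index 1: 4.7
Index 2: 1.6
Index 3: 1.4
Index 4: 3.1
Maximum logit = 4.7 at index 1

1


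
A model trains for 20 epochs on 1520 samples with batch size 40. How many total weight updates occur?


Iterations per epoch = 1520 / 40 = 38
Total updates = iterations_per_epoch * epochs
= 38 * 20
= 760

760


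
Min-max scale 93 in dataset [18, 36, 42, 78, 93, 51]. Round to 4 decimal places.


Min = 18, Max = 93
Range = 93 - 18 = 75
Scaled = (x - min) / (max - min)
= (93 - 18) / 75
= 75 / 75
= 1.0000

1.0000


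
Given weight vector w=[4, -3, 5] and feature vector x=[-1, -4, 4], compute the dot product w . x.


Element-wise products:
4 * -1 = -4
-3 * -4 = 12
5 * 4 = 20
Sum = -4 + 12 + 20
= 28

28


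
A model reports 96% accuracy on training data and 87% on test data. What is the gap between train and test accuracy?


Gap = train_accuracy - test_accuracy
= 96 - 87
= 9%
This moderate gap may indicate mild overfitting.

9


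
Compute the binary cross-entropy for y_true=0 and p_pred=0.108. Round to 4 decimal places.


For y=0: Loss = -log(1-p)
= -log(1 - 0.108)
= -log(0.892)
= -(-0.1143)
= 0.1143

0.1143


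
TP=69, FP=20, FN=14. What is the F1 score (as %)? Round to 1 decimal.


Precision = TP / (TP + FP) = 69 / 89 = 0.7753
Recall = TP / (TP + FN) = 69 / 83 = 0.8313
F1 = 2 * P * R / (P + R)
= 2 * 0.7753 * 0.8313 / (0.7753 + 0.8313)
= 1.289 / 1.6066
= 0.8023
As percentage: 80.2%

80.2


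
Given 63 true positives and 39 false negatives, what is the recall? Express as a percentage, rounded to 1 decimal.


Recall = TP / (TP + FN) * 100
= 63 / (63 + 39)
= 63 / 102
= 0.6176
= 61.8%

61.8


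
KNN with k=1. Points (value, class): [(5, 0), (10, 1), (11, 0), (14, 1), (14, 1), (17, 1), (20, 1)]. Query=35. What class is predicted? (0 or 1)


Distances from query 35:
Point 20 (class 1): distance = 15
K=1 nearest neighbors: classes = [1]
Votes for class 1: 1 / 1
Majority vote => class 1

1


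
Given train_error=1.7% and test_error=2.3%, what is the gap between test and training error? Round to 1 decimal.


Generalization gap = test_error - train_error
= 2.3 - 1.7
= 0.6%
A small gap suggests good generalization.

0.6


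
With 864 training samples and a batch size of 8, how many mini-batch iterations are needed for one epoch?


Iterations per epoch = dataset_size / batch_size
= 864 / 8
= 108

108


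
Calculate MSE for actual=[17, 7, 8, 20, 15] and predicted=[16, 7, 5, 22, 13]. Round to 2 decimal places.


Differences: [1, 0, 3, -2, 2]
Squared errors: [1, 0, 9, 4, 4]
Sum of squared errors = 18
MSE = 18 / 5 = 3.60

3.60


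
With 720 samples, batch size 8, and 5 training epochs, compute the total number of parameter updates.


Iterations per epoch = 720 / 8 = 90
Total updates = iterations_per_epoch * epochs
= 90 * 5
= 450

450


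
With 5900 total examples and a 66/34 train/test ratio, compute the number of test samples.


Train samples = 5900 * 66% = 3894
Test samples = 5900 - 3894
= 2006

2006


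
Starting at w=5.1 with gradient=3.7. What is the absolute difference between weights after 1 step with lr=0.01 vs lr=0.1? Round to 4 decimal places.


With lr=0.01: w_new = 5.1 - 0.01 * 3.7 = 5.063
With lr=0.1: w_new = 5.1 - 0.1 * 3.7 = 4.73
Absolute difference = |5.063 - 4.73|
= 0.3330

0.3330


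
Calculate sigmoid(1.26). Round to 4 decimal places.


sigmoid(z) = 1 / (1 + exp(-z))
exp(-(1.26)) = exp(-1.26) = 0.2837
1 + 0.2837 = 1.2837
1 / 1.2837 = 0.7790

0.7790


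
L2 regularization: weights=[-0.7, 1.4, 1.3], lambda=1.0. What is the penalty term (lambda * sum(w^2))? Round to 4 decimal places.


Squaring each weight:
(-0.7)^2 = 0.49
1.4^2 = 1.96
1.3^2 = 1.69
Sum of squares = 4.14
Penalty = 1.0 * 4.14 = 4.1400

4.1400


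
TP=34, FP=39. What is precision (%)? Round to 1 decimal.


Precision = TP / (TP + FP) * 100
= 34 / (34 + 39)
= 34 / 73
= 0.4658
= 46.6%

46.6


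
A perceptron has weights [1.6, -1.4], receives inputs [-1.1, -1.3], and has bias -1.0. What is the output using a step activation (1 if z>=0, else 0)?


z = w . x + b
= 1.6*-1.1 + -1.4*-1.3 + -1.0
= -1.76 + 1.82 + -1.0
= 0.06 + -1.0
= -0.94
Since z = -0.94 < 0, output = 0

0


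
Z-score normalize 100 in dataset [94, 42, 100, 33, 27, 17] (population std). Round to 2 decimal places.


Mean = (94 + 42 + 100 + 33 + 27 + 17) / 6 = 52.1667
Variance = sum((x_i - mean)^2) / n = 1063.1389
Std = sqrt(1063.1389) = 32.6058
Z = (x - mean) / std
= (100 - 52.1667) / 32.6058
= 47.8333 / 32.6058
= 1.47

1.47


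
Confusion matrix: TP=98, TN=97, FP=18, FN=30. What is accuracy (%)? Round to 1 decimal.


Accuracy = (TP + TN) / (TP + TN + FP + FN) * 100
= (98 + 97) / (98 + 97 + 18 + 30)
= 195 / 243
= 0.8025
= 80.2%

80.2


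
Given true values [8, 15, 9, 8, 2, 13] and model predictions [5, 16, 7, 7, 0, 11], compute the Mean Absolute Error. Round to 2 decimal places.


Absolute errors: [3, 1, 2, 1, 2, 2]
Sum of absolute errors = 11
MAE = 11 / 6 = 1.83

1.83


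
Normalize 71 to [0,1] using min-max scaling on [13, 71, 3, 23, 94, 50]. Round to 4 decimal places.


Min = 3, Max = 94
Range = 94 - 3 = 91
Scaled = (x - min) / (max - min)
= (71 - 3) / 91
= 68 / 91
= 0.7473

0.7473


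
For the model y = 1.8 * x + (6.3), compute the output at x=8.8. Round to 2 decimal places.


y = 1.8 * 8.8 + (6.3)
= 15.84 + (6.3)
= 22.14

22.14


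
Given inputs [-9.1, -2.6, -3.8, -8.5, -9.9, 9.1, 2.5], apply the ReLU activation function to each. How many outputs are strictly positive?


ReLU(x) = max(0, x) for each element:
ReLU(-9.1) = 0
ReLU(-2.6) = 0
ReLU(-3.8) = 0
ReLU(-8.5) = 0
ReLU(-9.9) = 0
ReLU(9.1) = 9.1
ReLU(2.5) = 2.5
Active neurons (>0): 2

2


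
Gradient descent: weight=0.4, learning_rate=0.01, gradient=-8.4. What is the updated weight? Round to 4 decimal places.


w_new = w_old - lr * gradient
= 0.4 - 0.01 * -8.4
= 0.4 - (-0.084)
= 0.4840

0.4840


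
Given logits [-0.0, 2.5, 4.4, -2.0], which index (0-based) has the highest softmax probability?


Softmax is a monotonic transformation, so it preserves the argmax.
We need to find the index of the maximum logit.
Index 0: -0.0
Index 1: 2.5
Index 2: 4.4
Index 3: -2.0
Maximum logit = 4.4 at index 2

2


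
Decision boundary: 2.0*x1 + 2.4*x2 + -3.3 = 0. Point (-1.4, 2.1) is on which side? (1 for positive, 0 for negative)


Compute 2.0 * -1.4 + 2.4 * 2.1 + -3.3
= -2.8 + 5.04 + -3.3
= -1.06
Since -1.06 < 0, the point is on the negative side.

0


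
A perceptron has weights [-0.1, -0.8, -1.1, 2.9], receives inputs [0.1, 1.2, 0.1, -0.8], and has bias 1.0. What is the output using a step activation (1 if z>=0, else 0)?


z = w . x + b
= -0.1*0.1 + -0.8*1.2 + -1.1*0.1 + 2.9*-0.8 + 1.0
= -0.01 + -0.96 + -0.11 + -2.32 + 1.0
= -3.4 + 1.0
= -2.4
Since z = -2.4 < 0, output = 0

0


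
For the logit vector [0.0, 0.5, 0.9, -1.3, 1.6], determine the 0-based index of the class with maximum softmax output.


Softmax is a monotonic transformation, so it preserves the argmax.
We need to find the index of the maximum logit.
Index 0: 0.0
Index 1: 0.5
Index 2: 0.9
Index 3: -1.3
Index 4: 1.6
Maximum logit = 1.6 at index 4

4


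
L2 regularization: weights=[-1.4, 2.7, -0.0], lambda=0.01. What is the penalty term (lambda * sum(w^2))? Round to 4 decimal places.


Squaring each weight:
(-1.4)^2 = 1.96
2.7^2 = 7.29
(-0.0)^2 = 0.0
Sum of squares = 9.25
Penalty = 0.01 * 9.25 = 0.0925

0.0925


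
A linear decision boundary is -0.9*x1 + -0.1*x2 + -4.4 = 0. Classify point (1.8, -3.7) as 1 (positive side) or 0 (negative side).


Compute -0.9 * 1.8 + -0.1 * -3.7 + -4.4
= -1.62 + 0.37 + -4.4
= -5.65
Since -5.65 < 0, the point is on the negative side.

0


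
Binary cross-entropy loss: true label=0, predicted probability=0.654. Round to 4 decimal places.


For y=0: Loss = -log(1-p)
= -log(1 - 0.654)
= -log(0.346)
= -(-1.0613)
= 1.0613

1.0613


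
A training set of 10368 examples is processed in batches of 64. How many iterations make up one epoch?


Iterations per epoch = dataset_size / batch_size
= 10368 / 64
= 162

162


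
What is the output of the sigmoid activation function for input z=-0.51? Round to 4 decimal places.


sigmoid(z) = 1 / (1 + exp(-z))
exp(-(-0.51)) = exp(0.51) = 1.6653
1 + 1.6653 = 2.6653
1 / 2.6653 = 0.3752

0.3752


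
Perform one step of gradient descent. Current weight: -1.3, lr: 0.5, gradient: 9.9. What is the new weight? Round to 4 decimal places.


w_new = w_old - lr * gradient
= -1.3 - 0.5 * 9.9
= -1.3 - (4.95)
= -6.2500

-6.2500


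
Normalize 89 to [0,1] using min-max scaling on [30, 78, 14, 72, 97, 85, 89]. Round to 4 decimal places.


Min = 14, Max = 97
Range = 97 - 14 = 83
Scaled = (x - min) / (max - min)
= (89 - 14) / 83
= 75 / 83
= 0.9036

0.9036


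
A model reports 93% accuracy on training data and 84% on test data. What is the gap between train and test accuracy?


Gap = train_accuracy - test_accuracy
= 93 - 84
= 9%
This moderate gap may indicate mild overfitting.

9


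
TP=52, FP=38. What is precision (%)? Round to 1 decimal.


Precision = TP / (TP + FP) * 100
= 52 / (52 + 38)
= 52 / 90
= 0.5778
= 57.8%

57.8


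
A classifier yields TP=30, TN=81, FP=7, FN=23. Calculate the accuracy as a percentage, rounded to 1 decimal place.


Accuracy = (TP + TN) / (TP + TN + FP + FN) * 100
= (30 + 81) / (30 + 81 + 7 + 23)
= 111 / 141
= 0.7872
= 78.7%

78.7


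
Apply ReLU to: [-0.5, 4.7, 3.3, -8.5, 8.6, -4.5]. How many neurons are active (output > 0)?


ReLU(x) = max(0, x) for each element:
ReLU(-0.5) = 0
ReLU(4.7) = 4.7
ReLU(3.3) = 3.3
ReLU(-8.5) = 0
ReLU(8.6) = 8.6
ReLU(-4.5) = 0
Active neurons (>0): 3

3
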